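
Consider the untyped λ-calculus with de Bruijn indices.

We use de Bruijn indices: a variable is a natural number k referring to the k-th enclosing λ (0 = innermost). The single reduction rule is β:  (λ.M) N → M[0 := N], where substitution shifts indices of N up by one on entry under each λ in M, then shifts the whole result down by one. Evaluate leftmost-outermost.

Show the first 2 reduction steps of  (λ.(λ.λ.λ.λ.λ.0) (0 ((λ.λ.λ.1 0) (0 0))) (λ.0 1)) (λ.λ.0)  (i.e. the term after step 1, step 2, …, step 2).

Answer: after 2 steps: (λ.λ.λ.λ.0) (λ.0 (λ.λ.0))

Derivation:
  start: (λ.(λ.λ.λ.λ.λ.0) (0 ((λ.λ.λ.1 0) (0 0))) (λ.0 1)) (λ.λ.0)
  [1] (λ.λ.λ.λ.λ.0) ((λ.λ.0) ((λ.λ.λ.1 0) ((λ.λ.0) (λ.λ.0)))) (λ.0 (λ.λ.0))
  [2] (λ.λ.λ.λ.0) (λ.0 (λ.λ.0))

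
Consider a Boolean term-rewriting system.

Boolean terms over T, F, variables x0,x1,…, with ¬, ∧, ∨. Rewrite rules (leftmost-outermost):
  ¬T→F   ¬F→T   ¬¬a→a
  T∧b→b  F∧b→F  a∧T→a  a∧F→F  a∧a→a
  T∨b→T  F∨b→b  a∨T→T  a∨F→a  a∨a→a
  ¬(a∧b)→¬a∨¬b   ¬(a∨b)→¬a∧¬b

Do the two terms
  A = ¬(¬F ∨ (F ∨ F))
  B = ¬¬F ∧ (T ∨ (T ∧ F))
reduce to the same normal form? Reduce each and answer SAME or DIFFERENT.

Answer: SAME — A ⇓ F, B ⇓ F

Working:
Term A:
  start: ¬(¬F ∨ (F ∨ F))
  →1  ¬¬F ∧ ¬(F ∨ F)
  →2  F ∧ ¬(F ∨ F)
  →3  F

Term B:
  start: ¬¬F ∧ (T ∨ (T ∧ F))
  →1  F ∧ (T ∨ (T ∧ F))
  →2  F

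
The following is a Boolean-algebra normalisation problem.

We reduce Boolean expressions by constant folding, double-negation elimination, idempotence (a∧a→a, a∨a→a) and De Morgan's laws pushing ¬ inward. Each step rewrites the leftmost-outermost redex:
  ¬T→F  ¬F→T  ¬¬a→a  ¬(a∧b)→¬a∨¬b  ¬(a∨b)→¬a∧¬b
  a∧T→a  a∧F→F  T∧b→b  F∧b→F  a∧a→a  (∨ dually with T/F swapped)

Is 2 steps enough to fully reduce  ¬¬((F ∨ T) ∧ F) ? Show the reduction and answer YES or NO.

Answer: YES — reaches normal form F in 2 ≤ 2 steps

Working:
  start: ¬¬((F ∨ T) ∧ F)
  →1  (F ∨ T) ∧ F
  →2  F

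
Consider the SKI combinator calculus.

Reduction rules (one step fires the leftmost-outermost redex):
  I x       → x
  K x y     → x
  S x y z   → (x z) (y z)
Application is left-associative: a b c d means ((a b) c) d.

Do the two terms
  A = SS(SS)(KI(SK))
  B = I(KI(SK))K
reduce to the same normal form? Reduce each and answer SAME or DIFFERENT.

Answer: DIFFERENT — A ⇓ SI(SSI), B ⇓ K

Reduction:
Term A:
  start: SS(SS)(KI(SK))
  step 1: S(KI(SK))(SS(KI(SK)))
  step 2: SI(SS(KI(SK)))
  step 3: SI(SSI)

Term B:
  start: I(KI(SK))K
  step 1: KI(SK)K
  step 2: IK
  step 3: K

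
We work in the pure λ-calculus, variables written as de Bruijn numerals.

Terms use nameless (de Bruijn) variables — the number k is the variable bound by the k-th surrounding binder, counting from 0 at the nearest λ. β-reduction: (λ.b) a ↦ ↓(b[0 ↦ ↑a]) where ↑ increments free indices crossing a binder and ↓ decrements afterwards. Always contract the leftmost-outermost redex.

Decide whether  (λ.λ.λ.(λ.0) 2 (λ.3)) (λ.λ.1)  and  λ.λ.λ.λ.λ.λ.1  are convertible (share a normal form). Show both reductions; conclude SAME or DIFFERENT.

Term A:
  start: (λ.λ.λ.(λ.0) 2 (λ.3)) (λ.λ.1)
  step 1: λ.λ.(λ.0) (λ.λ.1) (λ.λ.λ.1)
  step 2: λ.λ.(λ.λ.1) (λ.λ.λ.1)
  step 3: λ.λ.λ.λ.λ.λ.1

Term B:
  start: λ.λ.λ.λ.λ.λ.1

Answer: SAME — A ⇓ λ.λ.λ.λ.λ.λ.1, B ⇓ λ.λ.λ.λ.λ.λ.1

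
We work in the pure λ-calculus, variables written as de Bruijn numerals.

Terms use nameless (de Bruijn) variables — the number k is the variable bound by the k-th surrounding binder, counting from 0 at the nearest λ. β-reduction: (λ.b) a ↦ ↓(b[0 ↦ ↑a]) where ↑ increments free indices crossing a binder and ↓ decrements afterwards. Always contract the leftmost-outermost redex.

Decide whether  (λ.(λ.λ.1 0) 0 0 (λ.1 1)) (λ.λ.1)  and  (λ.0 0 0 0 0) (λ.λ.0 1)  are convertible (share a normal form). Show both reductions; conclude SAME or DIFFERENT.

Term A:
  start: (λ.(λ.λ.1 0) 0 0 (λ.1 1)) (λ.λ.1)
  [1] (λ.λ.1 0) (λ.λ.1) (λ.λ.1) (λ.(λ.λ.1) (λ.λ.1))
  [2] (λ.(λ.λ.1) 0) (λ.λ.1) (λ.(λ.λ.1) (λ.λ.1))
  [3] (λ.λ.1) (λ.λ.1) (λ.(λ.λ.1) (λ.λ.1))
  [4] (λ.λ.λ.1) (λ.(λ.λ.1) (λ.λ.1))
  [5] λ.λ.1

Term B:
  start: (λ.0 0 0 0 0) (λ.λ.0 1)
  [1] (λ.λ.0 1) (λ.λ.0 1) (λ.λ.0 1) (λ.λ.0 1) (λ.λ.0 1)
  [2] (λ.0 (λ.λ.0 1)) (λ.λ.0 1) (λ.λ.0 1) (λ.λ.0 1)
  [3] (λ.λ.0 1) (λ.λ.0 1) (λ.λ.0 1) (λ.λ.0 1)
  [4] (λ.0 (λ.λ.0 1)) (λ.λ.0 1) (λ.λ.0 1)
  [5] (λ.λ.0 1) (λ.λ.0 1) (λ.λ.0 1)
  [6] (λ.0 (λ.λ.0 1)) (λ.λ.0 1)
  [7] (λ.λ.0 1) (λ.λ.0 1)
  [8] λ.0 (λ.λ.0 1)

Answer: DIFFERENT — A ⇓ λ.λ.1, B ⇓ λ.0 (λ.λ.0 1)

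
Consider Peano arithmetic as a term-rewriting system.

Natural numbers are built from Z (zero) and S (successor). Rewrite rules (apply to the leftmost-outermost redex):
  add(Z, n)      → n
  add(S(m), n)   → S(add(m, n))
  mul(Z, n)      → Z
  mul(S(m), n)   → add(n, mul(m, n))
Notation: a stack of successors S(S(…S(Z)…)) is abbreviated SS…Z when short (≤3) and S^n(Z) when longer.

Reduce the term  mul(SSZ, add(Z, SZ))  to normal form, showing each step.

  start: mul(SSZ, add(Z, SZ))
  →1  add(add(Z, SZ), mul(SZ, add(Z, SZ)))
  →2  add(SZ, mul(SZ, add(Z, SZ)))
  →3  S(add(Z, mul(SZ, add(Z, SZ))))
  →4  S(mul(SZ, add(Z, SZ)))
  →5  S(add(add(Z, SZ), mul(Z, add(Z, SZ))))
  →6  S(add(SZ, mul(Z, add(Z, SZ))))
  →7  S(S(add(Z, mul(Z, add(Z, SZ)))))
  →8  S(S(mul(Z, add(Z, SZ))))
  →9  SSZ

Answer: normal form = SSZ  (in 9 steps)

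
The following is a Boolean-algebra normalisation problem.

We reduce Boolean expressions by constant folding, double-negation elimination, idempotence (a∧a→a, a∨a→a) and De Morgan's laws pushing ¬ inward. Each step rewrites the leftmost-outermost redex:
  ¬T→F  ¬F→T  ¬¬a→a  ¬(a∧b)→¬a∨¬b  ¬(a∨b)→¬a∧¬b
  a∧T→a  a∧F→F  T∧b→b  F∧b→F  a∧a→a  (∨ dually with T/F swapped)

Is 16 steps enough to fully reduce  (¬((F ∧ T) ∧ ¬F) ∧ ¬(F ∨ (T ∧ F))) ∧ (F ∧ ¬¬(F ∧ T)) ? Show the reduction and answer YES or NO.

Answer: YES — reaches normal form F in 15 ≤ 16 steps

Reduction:
  start: (¬((F ∧ T) ∧ ¬F) ∧ ¬(F ∨ (T ∧ F))) ∧ (F ∧ ¬¬(F ∧ T))
  step 1: ((¬(F ∧ T) ∨ ¬¬F) ∧ ¬(F ∨ (T ∧ F))) ∧ (F ∧ ¬¬(F ∧ T))
  step 2: (((¬F ∨ ¬T) ∨ ¬¬F) ∧ ¬(F ∨ (T ∧ F))) ∧ (F ∧ ¬¬(F ∧ T))
  step 3: (((T ∨ ¬T) ∨ ¬¬F) ∧ ¬(F ∨ (T ∧ F))) ∧ (F ∧ ¬¬(F ∧ T))
  step 4: ((T ∨ ¬¬F) ∧ ¬(F ∨ (T ∧ F))) ∧ (F ∧ ¬¬(F ∧ T))
  step 5: (T ∧ ¬(F ∨ (T ∧ F))) ∧ (F ∧ ¬¬(F ∧ T))
  step 6: ¬(F ∨ (T ∧ F)) ∧ (F ∧ ¬¬(F ∧ T))
  step 7: (¬F ∧ ¬(T ∧ F)) ∧ (F ∧ ¬¬(F ∧ T))
  step 8: (T ∧ ¬(T ∧ F)) ∧ (F ∧ ¬¬(F ∧ T))
  step 9: ¬(T ∧ F) ∧ (F ∧ ¬¬(F ∧ T))
  step 10: (¬T ∨ ¬F) ∧ (F ∧ ¬¬(F ∧ T))
  step 11: (F ∨ ¬F) ∧ (F ∧ ¬¬(F ∧ T))
  step 12: ¬F ∧ (F ∧ ¬¬(F ∧ T))
  step 13: T ∧ (F ∧ ¬¬(F ∧ T))
  step 14: F ∧ ¬¬(F ∧ T)
  step 15: F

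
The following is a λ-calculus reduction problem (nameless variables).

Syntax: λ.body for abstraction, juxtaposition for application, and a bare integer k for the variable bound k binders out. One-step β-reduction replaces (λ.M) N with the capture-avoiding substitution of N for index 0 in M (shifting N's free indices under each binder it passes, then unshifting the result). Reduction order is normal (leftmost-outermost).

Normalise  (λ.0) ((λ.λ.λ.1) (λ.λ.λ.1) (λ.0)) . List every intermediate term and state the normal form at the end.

  start: (λ.0) ((λ.λ.λ.1) (λ.λ.λ.1) (λ.0))
  step 1: (λ.λ.λ.1) (λ.λ.λ.1) (λ.0)
  step 2: (λ.λ.1) (λ.0)
  step 3: λ.λ.0

Answer: normal form = λ.λ.0  (in 3 steps)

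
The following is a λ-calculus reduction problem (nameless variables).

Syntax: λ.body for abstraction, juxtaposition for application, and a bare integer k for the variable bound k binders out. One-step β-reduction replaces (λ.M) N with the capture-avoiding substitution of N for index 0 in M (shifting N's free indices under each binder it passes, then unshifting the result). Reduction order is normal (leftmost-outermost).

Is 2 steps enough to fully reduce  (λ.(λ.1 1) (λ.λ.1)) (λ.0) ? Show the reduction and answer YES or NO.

  start: (λ.(λ.1 1) (λ.λ.1)) (λ.0)
  →1  (λ.(λ.0) (λ.0)) (λ.λ.1)
  →2  (λ.0) (λ.0)

Answer: NO — after 2 steps the term is (λ.0) (λ.0), not yet normal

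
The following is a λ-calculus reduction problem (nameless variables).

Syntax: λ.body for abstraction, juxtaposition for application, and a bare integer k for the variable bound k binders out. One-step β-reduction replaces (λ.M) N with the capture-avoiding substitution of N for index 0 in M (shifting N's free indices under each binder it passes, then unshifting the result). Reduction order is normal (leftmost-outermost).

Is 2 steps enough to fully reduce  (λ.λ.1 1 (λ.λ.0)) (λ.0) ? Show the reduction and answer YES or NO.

Answer: NO — after 2 steps the term is λ.(λ.0) (λ.λ.0), not yet normal

Reduction:
  start: (λ.λ.1 1 (λ.λ.0)) (λ.0)
  step 1: λ.(λ.0) (λ.0) (λ.λ.0)
  step 2: λ.(λ.0) (λ.λ.0)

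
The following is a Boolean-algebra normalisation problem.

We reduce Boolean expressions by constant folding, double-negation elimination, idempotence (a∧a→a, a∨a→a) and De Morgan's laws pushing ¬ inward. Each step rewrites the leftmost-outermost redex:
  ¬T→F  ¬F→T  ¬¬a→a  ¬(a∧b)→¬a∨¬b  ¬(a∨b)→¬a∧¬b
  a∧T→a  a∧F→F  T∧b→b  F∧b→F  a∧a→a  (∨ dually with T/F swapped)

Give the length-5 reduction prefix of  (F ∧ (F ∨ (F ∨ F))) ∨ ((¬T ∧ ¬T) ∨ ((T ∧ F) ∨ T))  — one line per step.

  start: (F ∧ (F ∨ (F ∨ F))) ∨ ((¬T ∧ ¬T) ∨ ((T ∧ F) ∨ T))
  →1  F ∨ ((¬T ∧ ¬T) ∨ ((T ∧ F) ∨ T))
  →2  (¬T ∧ ¬T) ∨ ((T ∧ F) ∨ T)
  →3  ¬T ∨ ((T ∧ F) ∨ T)
  →4  F ∨ ((T ∧ F) ∨ T)
  →5  (T ∧ F) ∨ T

Answer: after 5 steps: (T ∧ F) ∨ T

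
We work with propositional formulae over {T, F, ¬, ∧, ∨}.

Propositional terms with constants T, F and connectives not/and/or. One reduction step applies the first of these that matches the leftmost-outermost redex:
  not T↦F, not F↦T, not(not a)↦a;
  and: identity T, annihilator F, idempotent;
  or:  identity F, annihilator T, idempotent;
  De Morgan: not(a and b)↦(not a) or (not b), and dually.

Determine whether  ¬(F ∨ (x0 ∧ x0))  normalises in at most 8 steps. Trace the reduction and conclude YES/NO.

  start: ¬(F ∨ (x0 ∧ x0))
  step 1: ¬F ∧ ¬(x0 ∧ x0)
  step 2: T ∧ ¬(x0 ∧ x0)
  step 3: ¬(x0 ∧ x0)
  step 4: ¬x0 ∨ ¬x0
  step 5: ¬x0

Answer: YES — reaches normal form ¬x0 in 5 ≤ 8 steps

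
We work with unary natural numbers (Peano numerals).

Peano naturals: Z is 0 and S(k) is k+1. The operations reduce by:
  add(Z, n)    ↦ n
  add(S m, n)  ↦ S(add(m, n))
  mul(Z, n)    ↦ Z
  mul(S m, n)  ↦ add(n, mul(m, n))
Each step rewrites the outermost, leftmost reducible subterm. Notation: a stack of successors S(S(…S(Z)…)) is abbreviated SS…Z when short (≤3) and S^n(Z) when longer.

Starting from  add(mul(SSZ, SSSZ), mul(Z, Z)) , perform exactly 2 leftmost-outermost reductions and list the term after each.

Answer: after 2 steps: add(S(add(SSZ, mul(SZ, SSSZ))), mul(Z, Z))

Working:
  start: add(mul(SSZ, SSSZ), mul(Z, Z))
  step 1: add(add(SSSZ, mul(SZ, SSSZ)), mul(Z, Z))
  step 2: add(S(add(SSZ, mul(SZ, SSSZ))), mul(Z, Z))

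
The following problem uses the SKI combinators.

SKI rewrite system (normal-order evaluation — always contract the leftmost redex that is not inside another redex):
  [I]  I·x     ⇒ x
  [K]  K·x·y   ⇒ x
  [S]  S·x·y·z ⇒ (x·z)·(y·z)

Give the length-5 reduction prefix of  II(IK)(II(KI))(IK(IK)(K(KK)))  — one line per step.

  start: II(IK)(II(KI))(IK(IK)(K(KK)))
  [1] I(IK)(II(KI))(IK(IK)(K(KK)))
  [2] IK(II(KI))(IK(IK)(K(KK)))
  [3] K(II(KI))(IK(IK)(K(KK)))
  [4] II(KI)
  [5] I(KI)

Answer: after 5 steps: I(KI)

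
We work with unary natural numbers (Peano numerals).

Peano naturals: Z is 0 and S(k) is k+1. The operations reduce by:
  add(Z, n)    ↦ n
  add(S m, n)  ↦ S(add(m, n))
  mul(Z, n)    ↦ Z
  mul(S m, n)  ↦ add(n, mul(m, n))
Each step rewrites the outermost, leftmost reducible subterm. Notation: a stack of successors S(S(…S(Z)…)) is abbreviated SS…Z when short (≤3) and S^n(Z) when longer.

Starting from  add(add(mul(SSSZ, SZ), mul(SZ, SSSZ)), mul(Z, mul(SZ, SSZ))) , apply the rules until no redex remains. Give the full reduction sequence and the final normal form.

  start: add(add(mul(SSSZ, SZ), mul(SZ, SSSZ)), mul(Z, mul(SZ, SSZ)))
  [1] add(add(add(SZ, mul(SSZ, SZ)), mul(SZ, SSSZ)), mul(Z, mul(SZ, SSZ)))
  [2] add(add(S(add(Z, mul(SSZ, SZ))), mul(SZ, SSSZ)), mul(Z, mul(SZ, SSZ)))
  [3] add(S(add(add(Z, mul(SSZ, SZ)), mul(SZ, SSSZ))), mul(Z, mul(SZ, SSZ)))
  [4] S(add(add(add(Z, mul(SSZ, SZ)), mul(SZ, SSSZ)), mul(Z, mul(SZ, SSZ))))
  [5] S(add(add(mul(SSZ, SZ), mul(SZ, SSSZ)), mul(Z, mul(SZ, SSZ))))
  [6] S(add(add(add(SZ, mul(SZ, SZ)), mul(SZ, SSSZ)), mul(Z, mul(SZ, SSZ))))
  [7] S(add(add(S(add(Z, mul(SZ, SZ))), mul(SZ, SSSZ)), mul(Z, mul(SZ, SSZ))))
  [8] S(add(S(add(add(Z, mul(SZ, SZ)), mul(SZ, SSSZ))), mul(Z, mul(SZ, SSZ))))
  [9] S(S(add(add(add(Z, mul(SZ, SZ)), mul(SZ, SSSZ)), mul(Z, mul(SZ, SSZ)))))
  [10] S(S(add(add(mul(SZ, SZ), mul(SZ, SSSZ)), mul(Z, mul(SZ, SSZ)))))
  [11] S(S(add(add(add(SZ, mul(Z, SZ)), mul(SZ, SSSZ)), mul(Z, mul(SZ, SSZ)))))
  [12] S(S(add(add(S(add(Z, mul(Z, SZ))), mul(SZ, SSSZ)), mul(Z, mul(SZ, SSZ)))))
  [13] S(S(add(S(add(add(Z, mul(Z, SZ)), mul(SZ, SSSZ))), mul(Z, mul(SZ, SSZ)))))
  [14] S(S(S(add(add(add(Z, mul(Z, SZ)), mul(SZ, SSSZ)), mul(Z, mul(SZ, SSZ))))))
  [15] S(S(S(add(add(mul(Z, SZ), mul(SZ, SSSZ)), mul(Z, mul(SZ, SSZ))))))
  [16] S(S(S(add(add(Z, mul(SZ, SSSZ)), mul(Z, mul(SZ, SSZ))))))
  [17] S(S(S(add(mul(SZ, SSSZ), mul(Z, mul(SZ, SSZ))))))
  [18] S(S(S(add(add(SSSZ, mul(Z, SSSZ)), mul(Z, mul(SZ, SSZ))))))
  [19] S(S(S(add(S(add(SSZ, mul(Z, SSSZ))), mul(Z, mul(SZ, SSZ))))))
  [20] S(S(S(S(add(add(SSZ, mul(Z, SSSZ)), mul(Z, mul(SZ, SSZ)))))))
  [21] S(S(S(S(add(S(add(SZ, mul(Z, SSSZ))), mul(Z, mul(SZ, SSZ)))))))
  [22] S(S(S(S(S(add(add(SZ, mul(Z, SSSZ)), mul(Z, mul(SZ, SSZ))))))))
  [23] S(S(S(S(S(add(S(add(Z, mul(Z, SSSZ))), mul(Z, mul(SZ, SSZ))))))))
  [24] S(S(S(S(S(S(add(add(Z, mul(Z, SSSZ)), mul(Z, mul(SZ, SSZ)))))))))
  [25] S(S(S(S(S(S(add(mul(Z, SSSZ), mul(Z, mul(SZ, SSZ)))))))))
  [26] S(S(S(S(S(S(add(Z, mul(Z, mul(SZ, SSZ)))))))))
  [27] S(S(S(S(S(S(mul(Z, mul(SZ, SSZ))))))))
  [28] S^6(Z)

Answer: normal form = S^6(Z)  (in 28 steps)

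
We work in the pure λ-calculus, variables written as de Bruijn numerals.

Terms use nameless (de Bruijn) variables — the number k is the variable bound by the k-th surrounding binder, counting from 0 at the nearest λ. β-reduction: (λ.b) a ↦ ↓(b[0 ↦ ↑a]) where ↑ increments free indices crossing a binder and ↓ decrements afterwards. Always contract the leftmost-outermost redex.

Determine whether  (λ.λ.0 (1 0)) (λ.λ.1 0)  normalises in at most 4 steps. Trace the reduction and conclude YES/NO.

Answer: YES — reaches normal form λ.0 (λ.1 0) in 2 ≤ 4 steps

Derivation:
  start: (λ.λ.0 (1 0)) (λ.λ.1 0)
  →1  λ.0 ((λ.λ.1 0) 0)
  →2  λ.0 (λ.1 0)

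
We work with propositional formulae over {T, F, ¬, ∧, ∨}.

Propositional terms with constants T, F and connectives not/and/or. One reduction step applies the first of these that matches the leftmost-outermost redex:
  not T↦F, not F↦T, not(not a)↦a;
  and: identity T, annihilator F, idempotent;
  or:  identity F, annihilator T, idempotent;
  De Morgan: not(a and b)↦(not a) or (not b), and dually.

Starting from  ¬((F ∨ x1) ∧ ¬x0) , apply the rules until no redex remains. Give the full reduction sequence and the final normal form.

  start: ¬((F ∨ x1) ∧ ¬x0)
  [1] ¬(F ∨ x1) ∨ ¬¬x0
  [2] (¬F ∧ ¬x1) ∨ ¬¬x0
  [3] (T ∧ ¬x1) ∨ ¬¬x0
  [4] ¬x1 ∨ ¬¬x0
  [5] ¬x1 ∨ x0

Answer: normal form = ¬x1 ∨ x0  (in 5 steps)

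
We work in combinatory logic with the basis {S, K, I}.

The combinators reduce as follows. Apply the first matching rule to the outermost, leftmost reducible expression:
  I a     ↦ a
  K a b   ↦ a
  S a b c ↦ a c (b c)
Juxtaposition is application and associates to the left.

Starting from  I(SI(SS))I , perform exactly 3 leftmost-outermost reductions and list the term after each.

Answer: after 3 steps: I(SSI)

Derivation:
  start: I(SI(SS))I
  [1] SI(SS)I
  [2] II(SSI)
  [3] I(SSI)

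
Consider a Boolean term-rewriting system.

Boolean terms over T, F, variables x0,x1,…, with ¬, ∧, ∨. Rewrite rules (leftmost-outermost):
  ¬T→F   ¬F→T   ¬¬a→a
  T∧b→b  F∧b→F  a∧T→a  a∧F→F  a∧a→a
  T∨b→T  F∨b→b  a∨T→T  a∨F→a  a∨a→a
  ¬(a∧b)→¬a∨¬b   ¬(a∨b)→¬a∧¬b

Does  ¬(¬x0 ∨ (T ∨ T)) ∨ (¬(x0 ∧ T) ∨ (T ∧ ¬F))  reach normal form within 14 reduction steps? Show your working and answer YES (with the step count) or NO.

Answer: YES — reaches normal form T in 13 ≤ 14 steps

Reduction:
  start: ¬(¬x0 ∨ (T ∨ T)) ∨ (¬(x0 ∧ T) ∨ (T ∧ ¬F))
  [1] (¬¬x0 ∧ ¬(T ∨ T)) ∨ (¬(x0 ∧ T) ∨ (T ∧ ¬F))
  [2] (x0 ∧ ¬(T ∨ T)) ∨ (¬(x0 ∧ T) ∨ (T ∧ ¬F))
  [3] (x0 ∧ (¬T ∧ ¬T)) ∨ (¬(x0 ∧ T) ∨ (T ∧ ¬F))
  [4] (x0 ∧ ¬T) ∨ (¬(x0 ∧ T) ∨ (T ∧ ¬F))
  [5] (x0 ∧ F) ∨ (¬(x0 ∧ T) ∨ (T ∧ ¬F))
  [6] F ∨ (¬(x0 ∧ T) ∨ (T ∧ ¬F))
  [7] ¬(x0 ∧ T) ∨ (T ∧ ¬F)
  [8] (¬x0 ∨ ¬T) ∨ (T ∧ ¬F)
  [9] (¬x0 ∨ F) ∨ (T ∧ ¬F)
  [10] ¬x0 ∨ (T ∧ ¬F)
  [11] ¬x0 ∨ ¬F
  [12] ¬x0 ∨ T
  [13] T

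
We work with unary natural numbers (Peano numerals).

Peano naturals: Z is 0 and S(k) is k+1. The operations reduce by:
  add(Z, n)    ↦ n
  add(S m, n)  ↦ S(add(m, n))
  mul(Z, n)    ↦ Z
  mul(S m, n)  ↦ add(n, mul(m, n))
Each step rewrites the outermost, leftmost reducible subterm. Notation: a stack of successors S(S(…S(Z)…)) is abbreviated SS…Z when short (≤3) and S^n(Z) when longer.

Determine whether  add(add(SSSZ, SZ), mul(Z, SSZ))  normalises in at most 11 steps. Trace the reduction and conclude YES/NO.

Answer: YES — reaches normal form S^4(Z) in 10 ≤ 11 steps

Reduction:
  start: add(add(SSSZ, SZ), mul(Z, SSZ))
  →1  add(S(add(SSZ, SZ)), mul(Z, SSZ))
  →2  S(add(add(SSZ, SZ), mul(Z, SSZ)))
  →3  S(add(S(add(SZ, SZ)), mul(Z, SSZ)))
  →4  S(S(add(add(SZ, SZ), mul(Z, SSZ))))
  →5  S(S(add(S(add(Z, SZ)), mul(Z, SSZ))))
  →6  S(S(S(add(add(Z, SZ), mul(Z, SSZ)))))
  →7  S(S(S(add(SZ, mul(Z, SSZ)))))
  →8  S(S(S(S(add(Z, mul(Z, SSZ))))))
  →9  S(S(S(S(mul(Z, SSZ)))))
  →10  S^4(Z)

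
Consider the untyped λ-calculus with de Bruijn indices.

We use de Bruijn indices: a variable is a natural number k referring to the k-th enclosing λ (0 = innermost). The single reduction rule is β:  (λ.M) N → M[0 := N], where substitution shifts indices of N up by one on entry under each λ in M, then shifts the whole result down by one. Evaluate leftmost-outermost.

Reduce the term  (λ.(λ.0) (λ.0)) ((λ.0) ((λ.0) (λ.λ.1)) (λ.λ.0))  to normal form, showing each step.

  start: (λ.(λ.0) (λ.0)) ((λ.0) ((λ.0) (λ.λ.1)) (λ.λ.0))
  step 1: (λ.0) (λ.0)
  step 2: λ.0

Answer: normal form = λ.0  (in 2 steps)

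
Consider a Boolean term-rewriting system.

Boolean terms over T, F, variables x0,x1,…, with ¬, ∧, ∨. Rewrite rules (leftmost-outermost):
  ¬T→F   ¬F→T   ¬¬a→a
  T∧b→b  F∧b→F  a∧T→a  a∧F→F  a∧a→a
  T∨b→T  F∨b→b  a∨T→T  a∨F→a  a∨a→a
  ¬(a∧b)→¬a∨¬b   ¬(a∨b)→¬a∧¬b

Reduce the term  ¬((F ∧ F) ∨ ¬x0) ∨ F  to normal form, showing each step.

Answer: normal form = x0  (in 7 steps)

Working:
  start: ¬((F ∧ F) ∨ ¬x0) ∨ F
  →1  ¬((F ∧ F) ∨ ¬x0)
  →2  ¬(F ∧ F) ∧ ¬¬x0
  →3  (¬F ∨ ¬F) ∧ ¬¬x0
  →4  ¬F ∧ ¬¬x0
  →5  T ∧ ¬¬x0
  →6  ¬¬x0
  →7  x0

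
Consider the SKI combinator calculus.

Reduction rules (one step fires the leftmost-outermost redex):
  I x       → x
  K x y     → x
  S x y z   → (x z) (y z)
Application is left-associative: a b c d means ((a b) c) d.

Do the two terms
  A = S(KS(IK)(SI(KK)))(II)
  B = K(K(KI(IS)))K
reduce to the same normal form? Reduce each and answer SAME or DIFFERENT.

Answer: DIFFERENT — A ⇓ S(S(SI(KK)))I, B ⇓ KI

Working:
Term A:
  start: S(KS(IK)(SI(KK)))(II)
  step 1: S(S(SI(KK)))(II)
  step 2: S(S(SI(KK)))I

Term B:
  start: K(K(KI(IS)))K
  step 1: K(KI(IS))
  step 2: KI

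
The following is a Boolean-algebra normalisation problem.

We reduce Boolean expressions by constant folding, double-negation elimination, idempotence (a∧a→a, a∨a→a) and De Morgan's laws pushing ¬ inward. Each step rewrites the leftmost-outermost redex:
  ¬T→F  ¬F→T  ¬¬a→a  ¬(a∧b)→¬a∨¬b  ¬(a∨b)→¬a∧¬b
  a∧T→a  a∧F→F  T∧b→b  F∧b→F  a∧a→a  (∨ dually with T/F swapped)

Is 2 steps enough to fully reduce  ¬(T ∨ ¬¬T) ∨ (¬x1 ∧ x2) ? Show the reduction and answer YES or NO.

  start: ¬(T ∨ ¬¬T) ∨ (¬x1 ∧ x2)
  →1  (¬T ∧ ¬¬¬T) ∨ (¬x1 ∧ x2)
  →2  (F ∧ ¬¬¬T) ∨ (¬x1 ∧ x2)

Answer: NO — after 2 steps the term is (F ∧ ¬¬¬T) ∨ (¬x1 ∧ x2), not yet normal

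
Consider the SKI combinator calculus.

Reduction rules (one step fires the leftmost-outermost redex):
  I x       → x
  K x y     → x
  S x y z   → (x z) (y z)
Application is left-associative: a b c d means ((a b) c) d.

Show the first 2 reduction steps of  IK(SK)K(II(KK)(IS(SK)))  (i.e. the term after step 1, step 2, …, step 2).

  start: IK(SK)K(II(KK)(IS(SK)))
  [1] K(SK)K(II(KK)(IS(SK)))
  [2] SK(II(KK)(IS(SK)))

Answer: after 2 steps: SK(II(KK)(IS(SK)))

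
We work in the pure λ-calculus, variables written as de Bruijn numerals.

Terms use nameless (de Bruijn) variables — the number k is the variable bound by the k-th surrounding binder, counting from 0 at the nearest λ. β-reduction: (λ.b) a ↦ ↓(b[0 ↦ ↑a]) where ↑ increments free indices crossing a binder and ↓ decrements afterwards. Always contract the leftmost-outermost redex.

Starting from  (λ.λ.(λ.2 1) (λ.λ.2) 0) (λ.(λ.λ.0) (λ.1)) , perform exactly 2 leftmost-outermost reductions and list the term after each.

Answer: after 2 steps: λ.(λ.(λ.λ.0) (λ.1)) 0 0

Reduction:
  start: (λ.λ.(λ.2 1) (λ.λ.2) 0) (λ.(λ.λ.0) (λ.1))
  step 1: λ.(λ.(λ.(λ.λ.0) (λ.1)) 1) (λ.λ.2) 0
  step 2: λ.(λ.(λ.λ.0) (λ.1)) 0 0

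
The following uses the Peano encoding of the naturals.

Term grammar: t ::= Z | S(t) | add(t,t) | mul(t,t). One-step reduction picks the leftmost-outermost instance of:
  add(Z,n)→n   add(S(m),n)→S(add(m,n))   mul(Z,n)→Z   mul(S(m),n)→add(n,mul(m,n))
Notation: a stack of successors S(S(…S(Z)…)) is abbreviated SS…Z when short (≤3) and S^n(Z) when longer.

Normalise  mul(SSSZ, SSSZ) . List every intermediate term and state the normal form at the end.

Answer: normal form = S^9(Z)  (in 16 steps)

Working:
  start: mul(SSSZ, SSSZ)
  [1] add(SSSZ, mul(SSZ, SSSZ))
  [2] S(add(SSZ, mul(SSZ, SSSZ)))
  [3] S(S(add(SZ, mul(SSZ, SSSZ))))
  [4] S(S(S(add(Z, mul(SSZ, SSSZ)))))
  [5] S(S(S(mul(SSZ, SSSZ))))
  [6] S(S(S(add(SSSZ, mul(SZ, SSSZ)))))
  [7] S(S(S(S(add(SSZ, mul(SZ, SSSZ))))))
  [8] S(S(S(S(S(add(SZ, mul(SZ, SSSZ)))))))
  [9] S(S(S(S(S(S(add(Z, mul(SZ, SSSZ))))))))
  [10] S(S(S(S(S(S(mul(SZ, SSSZ)))))))
  [11] S(S(S(S(S(S(add(SSSZ, mul(Z, SSSZ))))))))
  [12] S(S(S(S(S(S(S(add(SSZ, mul(Z, SSSZ)))))))))
  [13] S(S(S(S(S(S(S(S(add(SZ, mul(Z, SSSZ))))))))))
  [14] S(S(S(S(S(S(S(S(S(add(Z, mul(Z, SSSZ)))))))))))
  [15] S(S(S(S(S(S(S(S(S(mul(Z, SSSZ))))))))))
  [16] S^9(Z)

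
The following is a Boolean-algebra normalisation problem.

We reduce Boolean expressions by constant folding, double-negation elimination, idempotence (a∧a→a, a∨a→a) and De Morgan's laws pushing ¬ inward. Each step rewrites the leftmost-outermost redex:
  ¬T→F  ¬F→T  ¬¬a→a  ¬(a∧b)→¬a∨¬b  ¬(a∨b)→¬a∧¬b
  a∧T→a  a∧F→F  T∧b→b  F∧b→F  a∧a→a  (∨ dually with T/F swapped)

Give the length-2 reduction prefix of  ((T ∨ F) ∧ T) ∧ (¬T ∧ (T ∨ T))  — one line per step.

  start: ((T ∨ F) ∧ T) ∧ (¬T ∧ (T ∨ T))
  [1] (T ∨ F) ∧ (¬T ∧ (T ∨ T))
  [2] T ∧ (¬T ∧ (T ∨ T))

Answer: after 2 steps: T ∧ (¬T ∧ (T ∨ T))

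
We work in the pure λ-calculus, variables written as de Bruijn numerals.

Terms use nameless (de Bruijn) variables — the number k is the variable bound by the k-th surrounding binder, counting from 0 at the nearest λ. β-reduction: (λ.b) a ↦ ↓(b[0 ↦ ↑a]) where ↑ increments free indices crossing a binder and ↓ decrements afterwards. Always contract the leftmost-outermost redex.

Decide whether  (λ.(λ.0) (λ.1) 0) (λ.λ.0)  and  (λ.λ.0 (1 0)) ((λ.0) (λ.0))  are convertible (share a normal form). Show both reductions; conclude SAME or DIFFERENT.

Term A:
  start: (λ.(λ.0) (λ.1) 0) (λ.λ.0)
  [1] (λ.0) (λ.λ.λ.0) (λ.λ.0)
  [2] (λ.λ.λ.0) (λ.λ.0)
  [3] λ.λ.0

Term B:
  start: (λ.λ.0 (1 0)) ((λ.0) (λ.0))
  [1] λ.0 ((λ.0) (λ.0) 0)
  [2] λ.0 ((λ.0) 0)
  [3] λ.0 0

Answer: DIFFERENT — A ⇓ λ.λ.0, B ⇓ λ.0 0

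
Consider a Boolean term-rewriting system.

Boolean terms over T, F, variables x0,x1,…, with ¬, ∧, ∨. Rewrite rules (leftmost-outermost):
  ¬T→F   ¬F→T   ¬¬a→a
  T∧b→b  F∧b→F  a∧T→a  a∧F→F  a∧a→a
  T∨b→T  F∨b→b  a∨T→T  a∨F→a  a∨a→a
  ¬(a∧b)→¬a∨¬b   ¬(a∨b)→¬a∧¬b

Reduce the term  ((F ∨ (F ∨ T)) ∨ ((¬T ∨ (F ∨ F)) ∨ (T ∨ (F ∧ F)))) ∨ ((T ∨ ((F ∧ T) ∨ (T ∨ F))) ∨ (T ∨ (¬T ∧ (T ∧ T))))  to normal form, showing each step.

  start: ((F ∨ (F ∨ T)) ∨ ((¬T ∨ (F ∨ F)) ∨ (T ∨ (F ∧ F)))) ∨ ((T ∨ ((F ∧ T) ∨ (T ∨ F))) ∨ (T ∨ (¬T ∧ (T ∧ T))))
  [1] ((F ∨ T) ∨ ((¬T ∨ (F ∨ F)) ∨ (T ∨ (F ∧ F)))) ∨ ((T ∨ ((F ∧ T) ∨ (T ∨ F))) ∨ (T ∨ (¬T ∧ (T ∧ T))))
  [2] (T ∨ ((¬T ∨ (F ∨ F)) ∨ (T ∨ (F ∧ F)))) ∨ ((T ∨ ((F ∧ T) ∨ (T ∨ F))) ∨ (T ∨ (¬T ∧ (T ∧ T))))
  [3] T ∨ ((T ∨ ((F ∧ T) ∨ (T ∨ F))) ∨ (T ∨ (¬T ∧ (T ∧ T))))
  [4] T

Answer: normal form = T  (in 4 steps)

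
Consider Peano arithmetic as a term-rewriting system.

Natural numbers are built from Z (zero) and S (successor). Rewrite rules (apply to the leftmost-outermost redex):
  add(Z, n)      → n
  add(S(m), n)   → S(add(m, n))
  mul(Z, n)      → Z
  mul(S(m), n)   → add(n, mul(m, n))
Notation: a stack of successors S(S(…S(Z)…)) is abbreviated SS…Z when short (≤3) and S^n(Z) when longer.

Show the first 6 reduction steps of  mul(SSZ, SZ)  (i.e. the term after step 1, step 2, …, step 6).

  start: mul(SSZ, SZ)
  →1  add(SZ, mul(SZ, SZ))
  →2  S(add(Z, mul(SZ, SZ)))
  →3  S(mul(SZ, SZ))
  →4  S(add(SZ, mul(Z, SZ)))
  →5  S(S(add(Z, mul(Z, SZ))))
  →6  S(S(mul(Z, SZ)))

Answer: after 6 steps: S(S(mul(Z, SZ)))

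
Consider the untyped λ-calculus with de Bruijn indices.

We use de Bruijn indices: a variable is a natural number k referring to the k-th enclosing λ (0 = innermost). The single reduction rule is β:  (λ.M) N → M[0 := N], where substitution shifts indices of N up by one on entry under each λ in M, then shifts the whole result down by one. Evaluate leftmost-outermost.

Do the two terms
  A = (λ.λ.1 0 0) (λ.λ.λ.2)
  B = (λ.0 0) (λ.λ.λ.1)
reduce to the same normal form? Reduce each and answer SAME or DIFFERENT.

Term A:
  start: (λ.λ.1 0 0) (λ.λ.λ.2)
  [1] λ.(λ.λ.λ.2) 0 0
  [2] λ.(λ.λ.2) 0
  [3] λ.λ.1

Term B:
  start: (λ.0 0) (λ.λ.λ.1)
  [1] (λ.λ.λ.1) (λ.λ.λ.1)
  [2] λ.λ.1

Answer: SAME — A ⇓ λ.λ.1, B ⇓ λ.λ.1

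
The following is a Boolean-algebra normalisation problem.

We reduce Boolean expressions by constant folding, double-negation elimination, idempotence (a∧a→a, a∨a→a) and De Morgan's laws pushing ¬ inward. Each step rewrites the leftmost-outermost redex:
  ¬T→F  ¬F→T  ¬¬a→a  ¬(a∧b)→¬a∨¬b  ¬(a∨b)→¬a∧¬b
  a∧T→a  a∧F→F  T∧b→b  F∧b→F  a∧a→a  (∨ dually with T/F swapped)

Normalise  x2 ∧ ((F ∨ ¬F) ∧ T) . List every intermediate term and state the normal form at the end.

Answer: normal form = x2  (in 4 steps)

Derivation:
  start: x2 ∧ ((F ∨ ¬F) ∧ T)
  [1] x2 ∧ (F ∨ ¬F)
  [2] x2 ∧ ¬F
  [3] x2 ∧ T
  [4] x2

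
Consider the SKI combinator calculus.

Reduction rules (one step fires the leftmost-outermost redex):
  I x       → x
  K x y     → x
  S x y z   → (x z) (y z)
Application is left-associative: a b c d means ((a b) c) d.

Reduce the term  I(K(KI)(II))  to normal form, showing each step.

  start: I(K(KI)(II))
  →1  K(KI)(II)
  →2  KI

Answer: normal form = KI  (in 2 steps)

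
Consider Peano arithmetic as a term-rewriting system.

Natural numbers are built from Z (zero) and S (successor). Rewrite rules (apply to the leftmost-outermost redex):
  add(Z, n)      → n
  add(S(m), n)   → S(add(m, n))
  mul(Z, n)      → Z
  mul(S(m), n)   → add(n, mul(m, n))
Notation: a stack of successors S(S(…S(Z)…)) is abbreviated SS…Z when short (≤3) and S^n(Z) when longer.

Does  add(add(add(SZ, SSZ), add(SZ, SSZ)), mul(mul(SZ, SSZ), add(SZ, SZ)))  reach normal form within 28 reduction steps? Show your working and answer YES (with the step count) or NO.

Answer: NO — after 28 steps the term is S(S(S(S(S(S(S(S(S(add(SZ, mul(add(Z, mul(Z, SSZ)), add(SZ, SZ)))))))))))), not yet normal

Derivation:
  start: add(add(add(SZ, SSZ), add(SZ, SSZ)), mul(mul(SZ, SSZ), add(SZ, SZ)))
  step 1: add(add(S(add(Z, SSZ)), add(SZ, SSZ)), mul(mul(SZ, SSZ), add(SZ, SZ)))
  step 2: add(S(add(add(Z, SSZ), add(SZ, SSZ))), mul(mul(SZ, SSZ), add(SZ, SZ)))
  step 3: S(add(add(add(Z, SSZ), add(SZ, SSZ)), mul(mul(SZ, SSZ), add(SZ, SZ))))
  step 4: S(add(add(SSZ, add(SZ, SSZ)), mul(mul(SZ, SSZ), add(SZ, SZ))))
  step 5: S(add(S(add(SZ, add(SZ, SSZ))), mul(mul(SZ, SSZ), add(SZ, SZ))))
  step 6: S(S(add(add(SZ, add(SZ, SSZ)), mul(mul(SZ, SSZ), add(SZ, SZ)))))
  step 7: S(S(add(S(add(Z, add(SZ, SSZ))), mul(mul(SZ, SSZ), add(SZ, SZ)))))
  step 8: S(S(S(add(add(Z, add(SZ, SSZ)), mul(mul(SZ, SSZ), add(SZ, SZ))))))
  step 9: S(S(S(add(add(SZ, SSZ), mul(mul(SZ, SSZ), add(SZ, SZ))))))
  step 10: S(S(S(add(S(add(Z, SSZ)), mul(mul(SZ, SSZ), add(SZ, SZ))))))
  step 11: S(S(S(S(add(add(Z, SSZ), mul(mul(SZ, SSZ), add(SZ, SZ)))))))
  step 12: S(S(S(S(add(SSZ, mul(mul(SZ, SSZ), add(SZ, SZ)))))))
  step 13: S(S(S(S(S(add(SZ, mul(mul(SZ, SSZ), add(SZ, SZ))))))))
  step 14: S(S(S(S(S(S(add(Z, mul(mul(SZ, SSZ), add(SZ, SZ)))))))))
  step 15: S(S(S(S(S(S(mul(mul(SZ, SSZ), add(SZ, SZ))))))))
  step 16: S(S(S(S(S(S(mul(add(SSZ, mul(Z, SSZ)), add(SZ, SZ))))))))
  step 17: S(S(S(S(S(S(mul(S(add(SZ, mul(Z, SSZ))), add(SZ, SZ))))))))
  step 18: S(S(S(S(S(S(add(add(SZ, SZ), mul(add(SZ, mul(Z, SSZ)), add(SZ, SZ)))))))))
  step 19: S(S(S(S(S(S(add(S(add(Z, SZ)), mul(add(SZ, mul(Z, SSZ)), add(SZ, SZ)))))))))
  step 20: S(S(S(S(S(S(S(add(add(Z, SZ), mul(add(SZ, mul(Z, SSZ)), add(SZ, SZ))))))))))
  step 21: S(S(S(S(S(S(S(add(SZ, mul(add(SZ, mul(Z, SSZ)), add(SZ, SZ))))))))))
  step 22: S(S(S(S(S(S(S(S(add(Z, mul(add(SZ, mul(Z, SSZ)), add(SZ, SZ)))))))))))
  step 23: S(S(S(S(S(S(S(S(mul(add(SZ, mul(Z, SSZ)), add(SZ, SZ))))))))))
  step 24: S(S(S(S(S(S(S(S(mul(S(add(Z, mul(Z, SSZ))), add(SZ, SZ))))))))))
  step 25: S(S(S(S(S(S(S(S(add(add(SZ, SZ), mul(add(Z, mul(Z, SSZ)), add(SZ, SZ)))))))))))
  step 26: S(S(S(S(S(S(S(S(add(S(add(Z, SZ)), mul(add(Z, mul(Z, SSZ)), add(SZ, SZ)))))))))))
  step 27: S(S(S(S(S(S(S(S(S(add(add(Z, SZ), mul(add(Z, mul(Z, SSZ)), add(SZ, SZ))))))))))))
  step 28: S(S(S(S(S(S(S(S(S(add(SZ, mul(add(Z, mul(Z, SSZ)), add(SZ, SZ))))))))))))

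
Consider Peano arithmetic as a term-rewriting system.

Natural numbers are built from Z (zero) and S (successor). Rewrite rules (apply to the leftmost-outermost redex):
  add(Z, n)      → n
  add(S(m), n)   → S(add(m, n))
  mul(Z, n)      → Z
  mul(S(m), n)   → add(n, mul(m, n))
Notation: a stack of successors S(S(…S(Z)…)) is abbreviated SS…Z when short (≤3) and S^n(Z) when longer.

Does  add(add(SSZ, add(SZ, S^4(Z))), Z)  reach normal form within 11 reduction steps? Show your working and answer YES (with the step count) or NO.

Answer: NO — after 11 steps the term is S(S(S(S(S(S(add(SZ, Z))))))), not yet normal

Reduction:
  start: add(add(SSZ, add(SZ, S^4(Z))), Z)
  →1  add(S(add(SZ, add(SZ, S^4(Z)))), Z)
  →2  S(add(add(SZ, add(SZ, S^4(Z))), Z))
  →3  S(add(S(add(Z, add(SZ, S^4(Z)))), Z))
  →4  S(S(add(add(Z, add(SZ, S^4(Z))), Z)))
  →5  S(S(add(add(SZ, S^4(Z)), Z)))
  →6  S(S(add(S(add(Z, S^4(Z))), Z)))
  →7  S(S(S(add(add(Z, S^4(Z)), Z))))
  →8  S(S(S(add(S^4(Z), Z))))
  →9  S(S(S(S(add(SSSZ, Z)))))
  →10  S(S(S(S(S(add(SSZ, Z))))))
  →11  S(S(S(S(S(S(add(SZ, Z)))))))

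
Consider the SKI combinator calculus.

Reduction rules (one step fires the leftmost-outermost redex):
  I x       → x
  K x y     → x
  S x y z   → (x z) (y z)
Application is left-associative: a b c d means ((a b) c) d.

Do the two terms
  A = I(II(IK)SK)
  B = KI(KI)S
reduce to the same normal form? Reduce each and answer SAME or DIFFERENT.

Answer: SAME — A ⇓ S, B ⇓ S

Working:
Term A:
  start: I(II(IK)SK)
  [1] II(IK)SK
  [2] I(IK)SK
  [3] IKSK
  [4] KSK
  [5] S

Term B:
  start: KI(KI)S
  [1] IS
  [2] S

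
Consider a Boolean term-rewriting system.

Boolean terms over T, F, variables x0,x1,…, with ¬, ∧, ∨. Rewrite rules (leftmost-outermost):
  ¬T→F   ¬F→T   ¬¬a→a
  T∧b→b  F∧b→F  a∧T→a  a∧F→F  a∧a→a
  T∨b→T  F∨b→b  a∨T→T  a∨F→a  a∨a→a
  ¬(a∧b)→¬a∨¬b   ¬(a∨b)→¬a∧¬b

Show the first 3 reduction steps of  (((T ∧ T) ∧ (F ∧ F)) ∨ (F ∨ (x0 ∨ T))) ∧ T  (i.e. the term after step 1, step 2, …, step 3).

  start: (((T ∧ T) ∧ (F ∧ F)) ∨ (F ∨ (x0 ∨ T))) ∧ T
  step 1: ((T ∧ T) ∧ (F ∧ F)) ∨ (F ∨ (x0 ∨ T))
  step 2: (T ∧ (F ∧ F)) ∨ (F ∨ (x0 ∨ T))
  step 3: (F ∧ F) ∨ (F ∨ (x0 ∨ T))

Answer: after 3 steps: (F ∧ F) ∨ (F ∨ (x0 ∨ T))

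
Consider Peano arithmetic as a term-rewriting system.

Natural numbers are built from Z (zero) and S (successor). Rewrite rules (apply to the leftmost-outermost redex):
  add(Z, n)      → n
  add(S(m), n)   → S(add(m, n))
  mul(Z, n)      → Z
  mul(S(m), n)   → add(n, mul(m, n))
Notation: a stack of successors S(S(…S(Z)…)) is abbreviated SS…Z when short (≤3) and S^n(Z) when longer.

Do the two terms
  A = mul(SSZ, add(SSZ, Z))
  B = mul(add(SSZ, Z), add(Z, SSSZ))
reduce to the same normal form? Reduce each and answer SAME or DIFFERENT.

Term A:
  start: mul(SSZ, add(SSZ, Z))
  step 1: add(add(SSZ, Z), mul(SZ, add(SSZ, Z)))
  step 2: add(S(add(SZ, Z)), mul(SZ, add(SSZ, Z)))
  step 3: S(add(add(SZ, Z), mul(SZ, add(SSZ, Z))))
  step 4: S(add(S(add(Z, Z)), mul(SZ, add(SSZ, Z))))
  step 5: S(S(add(add(Z, Z), mul(SZ, add(SSZ, Z)))))
  step 6: S(S(add(Z, mul(SZ, add(SSZ, Z)))))
  step 7: S(S(mul(SZ, add(SSZ, Z))))
  step 8: S(S(add(add(SSZ, Z), mul(Z, add(SSZ, Z)))))
  step 9: S(S(add(S(add(SZ, Z)), mul(Z, add(SSZ, Z)))))
  step 10: S(S(S(add(add(SZ, Z), mul(Z, add(SSZ, Z))))))
  step 11: S(S(S(add(S(add(Z, Z)), mul(Z, add(SSZ, Z))))))
  step 12: S(S(S(S(add(add(Z, Z), mul(Z, add(SSZ, Z)))))))
  step 13: S(S(S(S(add(Z, mul(Z, add(SSZ, Z)))))))
  step 14: S(S(S(S(mul(Z, add(SSZ, Z))))))
  step 15: S^4(Z)

Term B:
  start: mul(add(SSZ, Z), add(Z, SSSZ))
  step 1: mul(S(add(SZ, Z)), add(Z, SSSZ))
  step 2: add(add(Z, SSSZ), mul(add(SZ, Z), add(Z, SSSZ)))
  step 3: add(SSSZ, mul(add(SZ, Z), add(Z, SSSZ)))
  step 4: S(add(SSZ, mul(add(SZ, Z), add(Z, SSSZ))))
  step 5: S(S(add(SZ, mul(add(SZ, Z), add(Z, SSSZ)))))
  step 6: S(S(S(add(Z, mul(add(SZ, Z), add(Z, SSSZ))))))
  step 7: S(S(S(mul(add(SZ, Z), add(Z, SSSZ)))))
  step 8: S(S(S(mul(S(add(Z, Z)), add(Z, SSSZ)))))
  step 9: S(S(S(add(add(Z, SSSZ), mul(add(Z, Z), add(Z, SSSZ))))))
  step 10: S(S(S(add(SSSZ, mul(add(Z, Z), add(Z, SSSZ))))))
  step 11: S(S(S(S(add(SSZ, mul(add(Z, Z), add(Z, SSSZ)))))))
  step 12: S(S(S(S(S(add(SZ, mul(add(Z, Z), add(Z, SSSZ))))))))
  step 13: S(S(S(S(S(S(add(Z, mul(add(Z, Z), add(Z, SSSZ)))))))))
  step 14: S(S(S(S(S(S(mul(add(Z, Z), add(Z, SSSZ))))))))
  step 15: S(S(S(S(S(S(mul(Z, add(Z, SSSZ))))))))
  step 16: S^6(Z)

Answer: DIFFERENT — A ⇓ S^4(Z), B ⇓ S^6(Z)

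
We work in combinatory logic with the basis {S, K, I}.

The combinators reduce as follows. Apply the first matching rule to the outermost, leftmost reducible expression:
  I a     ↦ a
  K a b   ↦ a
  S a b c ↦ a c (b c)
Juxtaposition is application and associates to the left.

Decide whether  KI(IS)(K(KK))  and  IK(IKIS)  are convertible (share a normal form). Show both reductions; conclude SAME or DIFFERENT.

Answer: DIFFERENT — A ⇓ K(KK), B ⇓ KI

Derivation:
Term A:
  start: KI(IS)(K(KK))
  [1] I(K(KK))
  [2] K(KK)

Term B:
  start: IK(IKIS)
  [1] K(IKIS)
  [2] K(KIS)
  [3] KI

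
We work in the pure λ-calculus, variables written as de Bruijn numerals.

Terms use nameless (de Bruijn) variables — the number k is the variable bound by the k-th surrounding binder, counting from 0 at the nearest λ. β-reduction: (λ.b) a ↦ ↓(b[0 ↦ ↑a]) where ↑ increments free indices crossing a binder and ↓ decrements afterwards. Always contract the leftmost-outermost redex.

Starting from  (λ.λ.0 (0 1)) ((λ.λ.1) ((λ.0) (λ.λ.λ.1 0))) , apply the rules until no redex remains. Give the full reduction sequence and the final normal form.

Answer: normal form = λ.0 (0 (λ.λ.λ.λ.1 0))  (in 3 steps)

Reduction:
  start: (λ.λ.0 (0 1)) ((λ.λ.1) ((λ.0) (λ.λ.λ.1 0)))
  step 1: λ.0 (0 ((λ.λ.1) ((λ.0) (λ.λ.λ.1 0))))
  step 2: λ.0 (0 (λ.(λ.0) (λ.λ.λ.1 0)))
  step 3: λ.0 (0 (λ.λ.λ.λ.1 0))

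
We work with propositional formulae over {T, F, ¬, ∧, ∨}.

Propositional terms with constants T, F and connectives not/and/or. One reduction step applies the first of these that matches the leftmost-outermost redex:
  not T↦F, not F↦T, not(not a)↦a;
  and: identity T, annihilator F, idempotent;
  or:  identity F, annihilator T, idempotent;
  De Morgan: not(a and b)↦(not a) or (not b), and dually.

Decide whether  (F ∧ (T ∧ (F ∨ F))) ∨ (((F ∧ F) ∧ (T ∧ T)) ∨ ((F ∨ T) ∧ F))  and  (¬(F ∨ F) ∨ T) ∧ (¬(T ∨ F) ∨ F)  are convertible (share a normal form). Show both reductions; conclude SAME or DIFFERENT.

Term A:
  start: (F ∧ (T ∧ (F ∨ F))) ∨ (((F ∧ F) ∧ (T ∧ T)) ∨ ((F ∨ T) ∧ F))
  step 1: F ∨ (((F ∧ F) ∧ (T ∧ T)) ∨ ((F ∨ T) ∧ F))
  step 2: ((F ∧ F) ∧ (T ∧ T)) ∨ ((F ∨ T) ∧ F)
  step 3: (F ∧ (T ∧ T)) ∨ ((F ∨ T) ∧ F)
  step 4: F ∨ ((F ∨ T) ∧ F)
  step 5: (F ∨ T) ∧ F
  step 6: F

Term B:
  start: (¬(F ∨ F) ∨ T) ∧ (¬(T ∨ F) ∨ F)
  step 1: T ∧ (¬(T ∨ F) ∨ F)
  step 2: ¬(T ∨ F) ∨ F
  step 3: ¬(T ∨ F)
  step 4: ¬T ∧ ¬F
  step 5: F ∧ ¬F
  step 6: F

Answer: SAME — A ⇓ F, B ⇓ F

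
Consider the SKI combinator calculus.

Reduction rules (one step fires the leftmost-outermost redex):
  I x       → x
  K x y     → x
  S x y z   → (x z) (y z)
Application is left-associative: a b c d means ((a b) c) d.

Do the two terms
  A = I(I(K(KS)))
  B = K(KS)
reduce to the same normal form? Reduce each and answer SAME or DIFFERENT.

Term A:
  start: I(I(K(KS)))
  step 1: I(K(KS))
  step 2: K(KS)

Term B:
  start: K(KS)

Answer: SAME — A ⇓ K(KS), B ⇓ K(KS)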